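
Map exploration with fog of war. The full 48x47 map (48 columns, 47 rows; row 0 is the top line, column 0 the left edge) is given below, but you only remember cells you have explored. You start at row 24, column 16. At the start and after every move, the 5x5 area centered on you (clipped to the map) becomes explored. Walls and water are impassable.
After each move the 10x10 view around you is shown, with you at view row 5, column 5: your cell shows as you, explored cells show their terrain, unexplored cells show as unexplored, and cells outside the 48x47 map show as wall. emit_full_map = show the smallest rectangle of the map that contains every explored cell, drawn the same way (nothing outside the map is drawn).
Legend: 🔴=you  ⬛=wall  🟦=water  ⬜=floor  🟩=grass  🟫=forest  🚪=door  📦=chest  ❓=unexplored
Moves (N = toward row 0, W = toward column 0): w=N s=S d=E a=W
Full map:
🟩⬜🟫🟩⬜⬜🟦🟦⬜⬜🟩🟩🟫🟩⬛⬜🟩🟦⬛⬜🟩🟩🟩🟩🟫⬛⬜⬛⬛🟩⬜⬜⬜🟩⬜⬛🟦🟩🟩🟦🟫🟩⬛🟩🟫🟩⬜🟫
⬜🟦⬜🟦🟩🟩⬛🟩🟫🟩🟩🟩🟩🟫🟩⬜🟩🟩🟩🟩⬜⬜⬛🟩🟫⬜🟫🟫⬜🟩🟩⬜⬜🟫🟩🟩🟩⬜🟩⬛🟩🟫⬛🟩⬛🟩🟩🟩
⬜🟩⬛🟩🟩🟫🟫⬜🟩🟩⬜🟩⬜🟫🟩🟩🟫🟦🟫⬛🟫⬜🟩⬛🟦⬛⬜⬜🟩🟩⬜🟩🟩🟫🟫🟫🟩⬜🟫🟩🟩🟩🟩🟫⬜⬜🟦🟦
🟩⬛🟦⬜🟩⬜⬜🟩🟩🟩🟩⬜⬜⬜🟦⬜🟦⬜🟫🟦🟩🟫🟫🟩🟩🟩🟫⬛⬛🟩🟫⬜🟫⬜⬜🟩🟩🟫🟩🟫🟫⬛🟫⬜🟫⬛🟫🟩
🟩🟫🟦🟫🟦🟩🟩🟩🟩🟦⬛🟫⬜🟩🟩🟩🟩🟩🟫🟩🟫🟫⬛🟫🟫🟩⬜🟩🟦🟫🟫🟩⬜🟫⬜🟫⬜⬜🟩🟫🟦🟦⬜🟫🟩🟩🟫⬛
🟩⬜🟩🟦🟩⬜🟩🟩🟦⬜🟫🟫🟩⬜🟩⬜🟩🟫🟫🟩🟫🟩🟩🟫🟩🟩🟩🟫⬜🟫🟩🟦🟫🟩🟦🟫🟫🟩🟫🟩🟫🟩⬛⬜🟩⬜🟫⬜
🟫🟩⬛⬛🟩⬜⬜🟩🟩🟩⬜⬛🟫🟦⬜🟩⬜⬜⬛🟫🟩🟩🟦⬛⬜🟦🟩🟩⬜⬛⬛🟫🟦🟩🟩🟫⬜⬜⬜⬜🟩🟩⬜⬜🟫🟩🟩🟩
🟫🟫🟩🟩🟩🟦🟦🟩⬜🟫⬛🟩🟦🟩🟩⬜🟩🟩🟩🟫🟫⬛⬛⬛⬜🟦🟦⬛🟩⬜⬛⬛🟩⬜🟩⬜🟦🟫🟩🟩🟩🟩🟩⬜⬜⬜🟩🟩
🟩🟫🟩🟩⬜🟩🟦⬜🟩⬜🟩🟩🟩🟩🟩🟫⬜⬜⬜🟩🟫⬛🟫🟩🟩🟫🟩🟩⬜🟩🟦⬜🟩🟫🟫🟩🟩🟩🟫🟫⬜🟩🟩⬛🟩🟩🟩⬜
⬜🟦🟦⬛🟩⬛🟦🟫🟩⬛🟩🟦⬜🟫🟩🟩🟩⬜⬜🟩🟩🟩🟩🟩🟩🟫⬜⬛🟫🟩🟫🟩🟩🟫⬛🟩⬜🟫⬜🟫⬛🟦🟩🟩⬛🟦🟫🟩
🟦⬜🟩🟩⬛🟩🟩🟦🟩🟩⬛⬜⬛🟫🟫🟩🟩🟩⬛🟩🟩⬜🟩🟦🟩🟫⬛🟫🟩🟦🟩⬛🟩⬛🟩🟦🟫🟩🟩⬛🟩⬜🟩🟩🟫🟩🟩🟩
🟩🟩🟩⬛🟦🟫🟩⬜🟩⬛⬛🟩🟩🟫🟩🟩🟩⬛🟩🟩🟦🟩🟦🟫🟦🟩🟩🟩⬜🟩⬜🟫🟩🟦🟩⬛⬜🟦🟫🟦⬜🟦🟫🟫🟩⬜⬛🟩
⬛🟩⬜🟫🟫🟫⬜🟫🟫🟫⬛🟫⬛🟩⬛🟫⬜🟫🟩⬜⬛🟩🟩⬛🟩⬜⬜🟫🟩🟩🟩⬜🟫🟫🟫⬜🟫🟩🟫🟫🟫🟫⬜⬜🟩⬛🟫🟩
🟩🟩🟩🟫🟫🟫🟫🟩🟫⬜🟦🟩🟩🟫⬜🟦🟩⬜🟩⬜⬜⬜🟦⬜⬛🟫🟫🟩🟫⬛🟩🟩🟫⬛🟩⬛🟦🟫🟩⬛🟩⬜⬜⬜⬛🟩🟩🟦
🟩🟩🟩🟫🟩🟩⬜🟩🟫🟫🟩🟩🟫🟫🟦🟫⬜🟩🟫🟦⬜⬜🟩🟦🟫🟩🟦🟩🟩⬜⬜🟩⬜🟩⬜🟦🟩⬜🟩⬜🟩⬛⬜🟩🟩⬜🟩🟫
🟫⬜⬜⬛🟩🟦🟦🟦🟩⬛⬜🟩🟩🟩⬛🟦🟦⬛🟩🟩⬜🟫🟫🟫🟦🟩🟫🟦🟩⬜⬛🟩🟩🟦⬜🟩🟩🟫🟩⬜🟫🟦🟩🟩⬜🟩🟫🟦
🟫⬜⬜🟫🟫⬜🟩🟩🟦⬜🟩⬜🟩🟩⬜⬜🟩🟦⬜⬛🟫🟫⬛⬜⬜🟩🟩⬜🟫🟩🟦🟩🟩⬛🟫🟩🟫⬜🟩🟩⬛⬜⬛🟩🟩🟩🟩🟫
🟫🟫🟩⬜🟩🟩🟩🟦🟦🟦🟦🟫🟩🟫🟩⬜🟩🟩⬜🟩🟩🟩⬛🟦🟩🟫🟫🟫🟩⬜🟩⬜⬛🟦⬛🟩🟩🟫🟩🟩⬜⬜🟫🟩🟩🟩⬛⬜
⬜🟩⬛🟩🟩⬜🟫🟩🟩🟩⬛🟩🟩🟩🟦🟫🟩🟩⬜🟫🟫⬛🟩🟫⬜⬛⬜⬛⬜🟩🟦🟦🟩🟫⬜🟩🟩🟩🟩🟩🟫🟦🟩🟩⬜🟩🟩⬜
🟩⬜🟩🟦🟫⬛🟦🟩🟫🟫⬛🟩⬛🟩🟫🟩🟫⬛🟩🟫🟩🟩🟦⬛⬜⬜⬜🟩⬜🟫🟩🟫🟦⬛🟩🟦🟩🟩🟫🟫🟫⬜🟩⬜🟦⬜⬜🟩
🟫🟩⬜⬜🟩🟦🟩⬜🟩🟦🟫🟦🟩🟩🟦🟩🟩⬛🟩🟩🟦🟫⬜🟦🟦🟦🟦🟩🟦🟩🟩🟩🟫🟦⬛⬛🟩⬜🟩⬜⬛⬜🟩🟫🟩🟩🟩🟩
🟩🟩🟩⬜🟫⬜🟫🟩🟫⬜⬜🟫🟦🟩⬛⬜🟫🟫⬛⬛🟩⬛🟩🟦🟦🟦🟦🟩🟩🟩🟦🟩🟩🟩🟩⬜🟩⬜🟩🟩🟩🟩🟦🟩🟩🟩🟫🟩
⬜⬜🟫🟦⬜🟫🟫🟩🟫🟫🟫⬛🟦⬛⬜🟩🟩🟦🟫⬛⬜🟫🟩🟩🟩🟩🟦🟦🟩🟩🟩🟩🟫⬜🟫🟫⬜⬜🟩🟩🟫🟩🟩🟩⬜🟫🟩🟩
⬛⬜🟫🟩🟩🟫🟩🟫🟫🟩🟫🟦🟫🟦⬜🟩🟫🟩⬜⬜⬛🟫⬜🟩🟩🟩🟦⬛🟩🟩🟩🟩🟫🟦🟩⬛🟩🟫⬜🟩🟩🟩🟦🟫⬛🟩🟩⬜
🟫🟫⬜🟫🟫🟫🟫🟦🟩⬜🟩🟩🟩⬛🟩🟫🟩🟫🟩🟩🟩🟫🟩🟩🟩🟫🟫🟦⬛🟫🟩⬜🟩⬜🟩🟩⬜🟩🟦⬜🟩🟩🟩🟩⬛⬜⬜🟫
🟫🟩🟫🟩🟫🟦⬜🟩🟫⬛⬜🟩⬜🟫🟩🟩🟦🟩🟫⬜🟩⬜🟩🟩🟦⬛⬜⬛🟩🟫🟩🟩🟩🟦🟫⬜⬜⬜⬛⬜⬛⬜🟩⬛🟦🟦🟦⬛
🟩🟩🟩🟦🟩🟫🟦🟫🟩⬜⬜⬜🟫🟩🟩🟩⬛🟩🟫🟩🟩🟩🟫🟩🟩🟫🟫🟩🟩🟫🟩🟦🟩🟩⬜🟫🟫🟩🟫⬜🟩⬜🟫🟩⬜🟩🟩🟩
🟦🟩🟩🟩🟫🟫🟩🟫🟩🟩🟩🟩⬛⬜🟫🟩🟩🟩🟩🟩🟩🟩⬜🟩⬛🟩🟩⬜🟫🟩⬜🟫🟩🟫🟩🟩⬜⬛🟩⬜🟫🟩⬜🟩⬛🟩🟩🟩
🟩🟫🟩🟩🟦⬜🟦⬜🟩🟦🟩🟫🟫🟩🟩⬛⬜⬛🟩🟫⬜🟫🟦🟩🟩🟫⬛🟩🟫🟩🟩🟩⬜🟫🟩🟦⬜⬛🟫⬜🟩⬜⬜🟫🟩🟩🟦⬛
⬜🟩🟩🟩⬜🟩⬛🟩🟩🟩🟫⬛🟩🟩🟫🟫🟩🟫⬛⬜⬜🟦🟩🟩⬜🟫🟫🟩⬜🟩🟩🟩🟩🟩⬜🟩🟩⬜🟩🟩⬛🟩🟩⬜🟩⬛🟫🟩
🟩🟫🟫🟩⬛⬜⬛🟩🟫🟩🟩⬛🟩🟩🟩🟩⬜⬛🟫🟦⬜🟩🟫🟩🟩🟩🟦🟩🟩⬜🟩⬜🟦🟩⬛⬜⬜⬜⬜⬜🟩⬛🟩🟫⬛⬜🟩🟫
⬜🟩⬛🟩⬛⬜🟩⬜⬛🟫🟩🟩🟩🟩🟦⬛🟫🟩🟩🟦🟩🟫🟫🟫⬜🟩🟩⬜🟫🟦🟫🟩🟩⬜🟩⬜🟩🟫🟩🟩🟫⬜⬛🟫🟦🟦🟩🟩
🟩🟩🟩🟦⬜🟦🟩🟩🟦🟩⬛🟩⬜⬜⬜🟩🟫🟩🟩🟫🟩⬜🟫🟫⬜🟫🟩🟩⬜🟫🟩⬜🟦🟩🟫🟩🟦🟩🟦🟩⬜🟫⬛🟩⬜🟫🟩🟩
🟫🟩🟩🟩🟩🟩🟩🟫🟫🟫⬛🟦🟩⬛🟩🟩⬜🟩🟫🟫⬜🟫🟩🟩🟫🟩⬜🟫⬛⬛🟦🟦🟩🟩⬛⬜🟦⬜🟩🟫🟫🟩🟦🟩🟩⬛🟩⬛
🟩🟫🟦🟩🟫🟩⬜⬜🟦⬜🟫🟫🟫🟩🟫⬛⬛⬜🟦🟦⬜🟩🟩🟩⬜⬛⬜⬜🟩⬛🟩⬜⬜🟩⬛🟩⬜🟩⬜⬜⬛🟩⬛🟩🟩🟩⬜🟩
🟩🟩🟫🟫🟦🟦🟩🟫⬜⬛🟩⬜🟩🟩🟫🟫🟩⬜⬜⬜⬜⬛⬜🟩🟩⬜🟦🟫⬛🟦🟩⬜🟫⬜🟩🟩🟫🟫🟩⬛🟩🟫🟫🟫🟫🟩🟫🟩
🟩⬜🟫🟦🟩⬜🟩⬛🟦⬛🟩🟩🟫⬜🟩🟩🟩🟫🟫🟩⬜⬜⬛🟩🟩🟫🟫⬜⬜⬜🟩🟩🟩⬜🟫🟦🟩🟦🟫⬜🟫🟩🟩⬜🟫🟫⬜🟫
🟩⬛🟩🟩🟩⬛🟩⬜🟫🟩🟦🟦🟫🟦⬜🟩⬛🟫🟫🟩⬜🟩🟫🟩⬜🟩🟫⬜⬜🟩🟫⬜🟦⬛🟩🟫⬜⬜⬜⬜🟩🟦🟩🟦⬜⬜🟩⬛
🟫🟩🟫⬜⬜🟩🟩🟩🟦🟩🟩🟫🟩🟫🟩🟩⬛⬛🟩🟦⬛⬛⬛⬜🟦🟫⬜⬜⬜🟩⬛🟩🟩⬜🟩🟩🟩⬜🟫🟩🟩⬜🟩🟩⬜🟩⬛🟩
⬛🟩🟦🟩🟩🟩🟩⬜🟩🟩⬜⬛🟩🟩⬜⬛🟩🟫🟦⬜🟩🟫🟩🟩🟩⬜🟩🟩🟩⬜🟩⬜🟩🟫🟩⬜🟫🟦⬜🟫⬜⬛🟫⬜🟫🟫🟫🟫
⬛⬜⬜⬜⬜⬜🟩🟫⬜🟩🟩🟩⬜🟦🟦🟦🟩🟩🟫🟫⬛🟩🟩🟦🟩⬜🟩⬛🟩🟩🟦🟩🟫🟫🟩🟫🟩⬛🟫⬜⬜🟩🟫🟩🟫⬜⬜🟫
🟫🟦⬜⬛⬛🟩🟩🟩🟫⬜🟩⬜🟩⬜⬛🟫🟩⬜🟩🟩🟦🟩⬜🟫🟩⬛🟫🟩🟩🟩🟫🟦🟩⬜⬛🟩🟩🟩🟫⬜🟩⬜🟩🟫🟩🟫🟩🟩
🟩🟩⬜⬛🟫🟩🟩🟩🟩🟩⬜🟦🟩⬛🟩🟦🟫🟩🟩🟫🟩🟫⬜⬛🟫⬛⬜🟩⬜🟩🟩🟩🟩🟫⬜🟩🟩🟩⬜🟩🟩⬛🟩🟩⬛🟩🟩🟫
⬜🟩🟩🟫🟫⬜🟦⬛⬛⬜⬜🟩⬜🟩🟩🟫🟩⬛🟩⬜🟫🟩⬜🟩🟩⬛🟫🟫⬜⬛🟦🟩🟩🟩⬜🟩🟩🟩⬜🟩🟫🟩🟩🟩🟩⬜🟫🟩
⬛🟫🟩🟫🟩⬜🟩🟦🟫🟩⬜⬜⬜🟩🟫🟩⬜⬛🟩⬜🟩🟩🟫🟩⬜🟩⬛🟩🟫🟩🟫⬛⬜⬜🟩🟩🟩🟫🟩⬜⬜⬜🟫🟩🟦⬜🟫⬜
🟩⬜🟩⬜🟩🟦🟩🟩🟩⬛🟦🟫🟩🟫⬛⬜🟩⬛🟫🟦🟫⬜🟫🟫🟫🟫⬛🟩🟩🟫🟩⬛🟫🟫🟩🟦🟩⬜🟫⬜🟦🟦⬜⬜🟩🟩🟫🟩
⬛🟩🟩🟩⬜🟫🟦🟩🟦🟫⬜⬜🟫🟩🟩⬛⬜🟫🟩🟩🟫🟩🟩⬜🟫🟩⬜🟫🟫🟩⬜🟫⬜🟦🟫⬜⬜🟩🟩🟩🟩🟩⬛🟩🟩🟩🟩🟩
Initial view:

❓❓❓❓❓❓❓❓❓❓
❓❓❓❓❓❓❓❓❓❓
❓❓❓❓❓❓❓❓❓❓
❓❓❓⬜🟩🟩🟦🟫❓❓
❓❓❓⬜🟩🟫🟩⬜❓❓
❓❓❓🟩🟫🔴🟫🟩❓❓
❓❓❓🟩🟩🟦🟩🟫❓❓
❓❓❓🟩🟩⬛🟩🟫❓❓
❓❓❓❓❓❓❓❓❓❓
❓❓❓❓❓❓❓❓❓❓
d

❓❓❓❓❓❓❓❓❓❓
❓❓❓❓❓❓❓❓❓❓
❓❓❓❓❓❓❓❓❓❓
❓❓⬜🟩🟩🟦🟫⬛❓❓
❓❓⬜🟩🟫🟩⬜⬜❓❓
❓❓🟩🟫🟩🔴🟩🟩❓❓
❓❓🟩🟩🟦🟩🟫⬜❓❓
❓❓🟩🟩⬛🟩🟫🟩❓❓
❓❓❓❓❓❓❓❓❓❓
❓❓❓❓❓❓❓❓❓❓

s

❓❓❓❓❓❓❓❓❓❓
❓❓❓❓❓❓❓❓❓❓
❓❓⬜🟩🟩🟦🟫⬛❓❓
❓❓⬜🟩🟫🟩⬜⬜❓❓
❓❓🟩🟫🟩🟫🟩🟩❓❓
❓❓🟩🟩🟦🔴🟫⬜❓❓
❓❓🟩🟩⬛🟩🟫🟩❓❓
❓❓❓🟩🟩🟩🟩🟩❓❓
❓❓❓❓❓❓❓❓❓❓
❓❓❓❓❓❓❓❓❓❓

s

❓❓❓❓❓❓❓❓❓❓
❓❓⬜🟩🟩🟦🟫⬛❓❓
❓❓⬜🟩🟫🟩⬜⬜❓❓
❓❓🟩🟫🟩🟫🟩🟩❓❓
❓❓🟩🟩🟦🟩🟫⬜❓❓
❓❓🟩🟩⬛🔴🟫🟩❓❓
❓❓❓🟩🟩🟩🟩🟩❓❓
❓❓❓⬛⬜⬛🟩🟫❓❓
❓❓❓❓❓❓❓❓❓❓
❓❓❓❓❓❓❓❓❓❓

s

❓❓⬜🟩🟩🟦🟫⬛❓❓
❓❓⬜🟩🟫🟩⬜⬜❓❓
❓❓🟩🟫🟩🟫🟩🟩❓❓
❓❓🟩🟩🟦🟩🟫⬜❓❓
❓❓🟩🟩⬛🟩🟫🟩❓❓
❓❓❓🟩🟩🔴🟩🟩❓❓
❓❓❓⬛⬜⬛🟩🟫❓❓
❓❓❓🟫🟩🟫⬛⬜❓❓
❓❓❓❓❓❓❓❓❓❓
❓❓❓❓❓❓❓❓❓❓

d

❓⬜🟩🟩🟦🟫⬛❓❓❓
❓⬜🟩🟫🟩⬜⬜❓❓❓
❓🟩🟫🟩🟫🟩🟩❓❓❓
❓🟩🟩🟦🟩🟫⬜🟩❓❓
❓🟩🟩⬛🟩🟫🟩🟩❓❓
❓❓🟩🟩🟩🔴🟩🟩❓❓
❓❓⬛⬜⬛🟩🟫⬜❓❓
❓❓🟫🟩🟫⬛⬜⬜❓❓
❓❓❓❓❓❓❓❓❓❓
❓❓❓❓❓❓❓❓❓❓

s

❓⬜🟩🟫🟩⬜⬜❓❓❓
❓🟩🟫🟩🟫🟩🟩❓❓❓
❓🟩🟩🟦🟩🟫⬜🟩❓❓
❓🟩🟩⬛🟩🟫🟩🟩❓❓
❓❓🟩🟩🟩🟩🟩🟩❓❓
❓❓⬛⬜⬛🔴🟫⬜❓❓
❓❓🟫🟩🟫⬛⬜⬜❓❓
❓❓❓⬜⬛🟫🟦⬜❓❓
❓❓❓❓❓❓❓❓❓❓
❓❓❓❓❓❓❓❓❓❓

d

⬜🟩🟫🟩⬜⬜❓❓❓❓
🟩🟫🟩🟫🟩🟩❓❓❓❓
🟩🟩🟦🟩🟫⬜🟩❓❓❓
🟩🟩⬛🟩🟫🟩🟩🟩❓❓
❓🟩🟩🟩🟩🟩🟩🟩❓❓
❓⬛⬜⬛🟩🔴⬜🟫❓❓
❓🟫🟩🟫⬛⬜⬜🟦❓❓
❓❓⬜⬛🟫🟦⬜🟩❓❓
❓❓❓❓❓❓❓❓❓❓
❓❓❓❓❓❓❓❓❓❓

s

🟩🟫🟩🟫🟩🟩❓❓❓❓
🟩🟩🟦🟩🟫⬜🟩❓❓❓
🟩🟩⬛🟩🟫🟩🟩🟩❓❓
❓🟩🟩🟩🟩🟩🟩🟩❓❓
❓⬛⬜⬛🟩🟫⬜🟫❓❓
❓🟫🟩🟫⬛🔴⬜🟦❓❓
❓❓⬜⬛🟫🟦⬜🟩❓❓
❓❓❓🟩🟩🟦🟩🟫❓❓
❓❓❓❓❓❓❓❓❓❓
❓❓❓❓❓❓❓❓❓❓

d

🟫🟩🟫🟩🟩❓❓❓❓❓
🟩🟦🟩🟫⬜🟩❓❓❓❓
🟩⬛🟩🟫🟩🟩🟩❓❓❓
🟩🟩🟩🟩🟩🟩🟩⬜❓❓
⬛⬜⬛🟩🟫⬜🟫🟦❓❓
🟫🟩🟫⬛⬜🔴🟦🟩❓❓
❓⬜⬛🟫🟦⬜🟩🟫❓❓
❓❓🟩🟩🟦🟩🟫🟫❓❓
❓❓❓❓❓❓❓❓❓❓
❓❓❓❓❓❓❓❓❓❓

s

🟩🟦🟩🟫⬜🟩❓❓❓❓
🟩⬛🟩🟫🟩🟩🟩❓❓❓
🟩🟩🟩🟩🟩🟩🟩⬜❓❓
⬛⬜⬛🟩🟫⬜🟫🟦❓❓
🟫🟩🟫⬛⬜⬜🟦🟩❓❓
❓⬜⬛🟫🟦🔴🟩🟫❓❓
❓❓🟩🟩🟦🟩🟫🟫❓❓
❓❓❓🟩🟫🟩⬜🟫❓❓
❓❓❓❓❓❓❓❓❓❓
❓❓❓❓❓❓❓❓❓❓

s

🟩⬛🟩🟫🟩🟩🟩❓❓❓
🟩🟩🟩🟩🟩🟩🟩⬜❓❓
⬛⬜⬛🟩🟫⬜🟫🟦❓❓
🟫🟩🟫⬛⬜⬜🟦🟩❓❓
❓⬜⬛🟫🟦⬜🟩🟫❓❓
❓❓🟩🟩🟦🔴🟫🟫❓❓
❓❓❓🟩🟫🟩⬜🟫❓❓
❓❓❓🟫🟫⬜🟫🟩❓❓
❓❓❓❓❓❓❓❓❓❓
❓❓❓❓❓❓❓❓❓❓

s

🟩🟩🟩🟩🟩🟩🟩⬜❓❓
⬛⬜⬛🟩🟫⬜🟫🟦❓❓
🟫🟩🟫⬛⬜⬜🟦🟩❓❓
❓⬜⬛🟫🟦⬜🟩🟫❓❓
❓❓🟩🟩🟦🟩🟫🟫❓❓
❓❓❓🟩🟫🔴⬜🟫❓❓
❓❓❓🟫🟫⬜🟫🟩❓❓
❓❓❓🟦🟦⬜🟩🟩❓❓
❓❓❓❓❓❓❓❓❓❓
❓❓❓❓❓❓❓❓❓❓

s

⬛⬜⬛🟩🟫⬜🟫🟦❓❓
🟫🟩🟫⬛⬜⬜🟦🟩❓❓
❓⬜⬛🟫🟦⬜🟩🟫❓❓
❓❓🟩🟩🟦🟩🟫🟫❓❓
❓❓❓🟩🟫🟩⬜🟫❓❓
❓❓❓🟫🟫🔴🟫🟩❓❓
❓❓❓🟦🟦⬜🟩🟩❓❓
❓❓❓⬜⬜⬜⬛⬜❓❓
❓❓❓❓❓❓❓❓❓❓
❓❓❓❓❓❓❓❓❓❓

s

🟫🟩🟫⬛⬜⬜🟦🟩❓❓
❓⬜⬛🟫🟦⬜🟩🟫❓❓
❓❓🟩🟩🟦🟩🟫🟫❓❓
❓❓❓🟩🟫🟩⬜🟫❓❓
❓❓❓🟫🟫⬜🟫🟩❓❓
❓❓❓🟦🟦🔴🟩🟩❓❓
❓❓❓⬜⬜⬜⬛⬜❓❓
❓❓❓🟫🟩⬜⬜⬛❓❓
❓❓❓❓❓❓❓❓❓❓
❓❓❓❓❓❓❓❓❓❓

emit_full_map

⬜🟩🟩🟦🟫⬛❓❓❓
⬜🟩🟫🟩⬜⬜❓❓❓
🟩🟫🟩🟫🟩🟩❓❓❓
🟩🟩🟦🟩🟫⬜🟩❓❓
🟩🟩⬛🟩🟫🟩🟩🟩❓
❓🟩🟩🟩🟩🟩🟩🟩⬜
❓⬛⬜⬛🟩🟫⬜🟫🟦
❓🟫🟩🟫⬛⬜⬜🟦🟩
❓❓⬜⬛🟫🟦⬜🟩🟫
❓❓❓🟩🟩🟦🟩🟫🟫
❓❓❓❓🟩🟫🟩⬜🟫
❓❓❓❓🟫🟫⬜🟫🟩
❓❓❓❓🟦🟦🔴🟩🟩
❓❓❓❓⬜⬜⬜⬛⬜
❓❓❓❓🟫🟩⬜⬜⬛

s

❓⬜⬛🟫🟦⬜🟩🟫❓❓
❓❓🟩🟩🟦🟩🟫🟫❓❓
❓❓❓🟩🟫🟩⬜🟫❓❓
❓❓❓🟫🟫⬜🟫🟩❓❓
❓❓❓🟦🟦⬜🟩🟩❓❓
❓❓❓⬜⬜🔴⬛⬜❓❓
❓❓❓🟫🟩⬜⬜⬛❓❓
❓❓❓🟫🟩⬜🟩🟫❓❓
❓❓❓❓❓❓❓❓❓❓
❓❓❓❓❓❓❓❓❓❓

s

❓❓🟩🟩🟦🟩🟫🟫❓❓
❓❓❓🟩🟫🟩⬜🟫❓❓
❓❓❓🟫🟫⬜🟫🟩❓❓
❓❓❓🟦🟦⬜🟩🟩❓❓
❓❓❓⬜⬜⬜⬛⬜❓❓
❓❓❓🟫🟩🔴⬜⬛❓❓
❓❓❓🟫🟩⬜🟩🟫❓❓
❓❓❓🟩🟦⬛⬛⬛❓❓
❓❓❓❓❓❓❓❓❓❓
❓❓❓❓❓❓❓❓❓❓

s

❓❓❓🟩🟫🟩⬜🟫❓❓
❓❓❓🟫🟫⬜🟫🟩❓❓
❓❓❓🟦🟦⬜🟩🟩❓❓
❓❓❓⬜⬜⬜⬛⬜❓❓
❓❓❓🟫🟩⬜⬜⬛❓❓
❓❓❓🟫🟩🔴🟩🟫❓❓
❓❓❓🟩🟦⬛⬛⬛❓❓
❓❓❓🟦⬜🟩🟫🟩❓❓
❓❓❓❓❓❓❓❓❓❓
❓❓❓❓❓❓❓❓❓❓

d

❓❓🟩🟫🟩⬜🟫❓❓❓
❓❓🟫🟫⬜🟫🟩❓❓❓
❓❓🟦🟦⬜🟩🟩❓❓❓
❓❓⬜⬜⬜⬛⬜🟩❓❓
❓❓🟫🟩⬜⬜⬛🟩❓❓
❓❓🟫🟩⬜🔴🟫🟩❓❓
❓❓🟩🟦⬛⬛⬛⬜❓❓
❓❓🟦⬜🟩🟫🟩🟩❓❓
❓❓❓❓❓❓❓❓❓❓
❓❓❓❓❓❓❓❓❓❓

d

❓🟩🟫🟩⬜🟫❓❓❓❓
❓🟫🟫⬜🟫🟩❓❓❓❓
❓🟦🟦⬜🟩🟩❓❓❓❓
❓⬜⬜⬜⬛⬜🟩🟩❓❓
❓🟫🟩⬜⬜⬛🟩🟩❓❓
❓🟫🟩⬜🟩🔴🟩⬜❓❓
❓🟩🟦⬛⬛⬛⬜🟦❓❓
❓🟦⬜🟩🟫🟩🟩🟩❓❓
❓❓❓❓❓❓❓❓❓❓
❓❓❓❓❓❓❓❓❓❓

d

🟩🟫🟩⬜🟫❓❓❓❓❓
🟫🟫⬜🟫🟩❓❓❓❓❓
🟦🟦⬜🟩🟩❓❓❓❓❓
⬜⬜⬜⬛⬜🟩🟩⬜❓❓
🟫🟩⬜⬜⬛🟩🟩🟫❓❓
🟫🟩⬜🟩🟫🔴⬜🟩❓❓
🟩🟦⬛⬛⬛⬜🟦🟫❓❓
🟦⬜🟩🟫🟩🟩🟩⬜❓❓
❓❓❓❓❓❓❓❓❓❓
❓❓❓❓❓❓❓❓❓❓

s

🟫🟫⬜🟫🟩❓❓❓❓❓
🟦🟦⬜🟩🟩❓❓❓❓❓
⬜⬜⬜⬛⬜🟩🟩⬜❓❓
🟫🟩⬜⬜⬛🟩🟩🟫❓❓
🟫🟩⬜🟩🟫🟩⬜🟩❓❓
🟩🟦⬛⬛⬛🔴🟦🟫❓❓
🟦⬜🟩🟫🟩🟩🟩⬜❓❓
❓❓❓🟩🟩🟦🟩⬜❓❓
❓❓❓❓❓❓❓❓❓❓
❓❓❓❓❓❓❓❓❓❓

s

🟦🟦⬜🟩🟩❓❓❓❓❓
⬜⬜⬜⬛⬜🟩🟩⬜❓❓
🟫🟩⬜⬜⬛🟩🟩🟫❓❓
🟫🟩⬜🟩🟫🟩⬜🟩❓❓
🟩🟦⬛⬛⬛⬜🟦🟫❓❓
🟦⬜🟩🟫🟩🔴🟩⬜❓❓
❓❓❓🟩🟩🟦🟩⬜❓❓
❓❓❓🟩⬜🟫🟩⬛❓❓
❓❓❓❓❓❓❓❓❓❓
❓❓❓❓❓❓❓❓❓❓

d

🟦⬜🟩🟩❓❓❓❓❓❓
⬜⬜⬛⬜🟩🟩⬜❓❓❓
🟩⬜⬜⬛🟩🟩🟫❓❓❓
🟩⬜🟩🟫🟩⬜🟩🟫❓❓
🟦⬛⬛⬛⬜🟦🟫⬜❓❓
⬜🟩🟫🟩🟩🔴⬜🟩❓❓
❓❓🟩🟩🟦🟩⬜🟩❓❓
❓❓🟩⬜🟫🟩⬛🟫❓❓
❓❓❓❓❓❓❓❓❓❓
❓❓❓❓❓❓❓❓❓❓

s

⬜⬜⬛⬜🟩🟩⬜❓❓❓
🟩⬜⬜⬛🟩🟩🟫❓❓❓
🟩⬜🟩🟫🟩⬜🟩🟫❓❓
🟦⬛⬛⬛⬜🟦🟫⬜❓❓
⬜🟩🟫🟩🟩🟩⬜🟩❓❓
❓❓🟩🟩🟦🔴⬜🟩❓❓
❓❓🟩⬜🟫🟩⬛🟫❓❓
❓❓❓⬜⬛🟫⬛⬜❓❓
❓❓❓❓❓❓❓❓❓❓
❓❓❓❓❓❓❓❓❓❓

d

⬜⬛⬜🟩🟩⬜❓❓❓❓
⬜⬜⬛🟩🟩🟫❓❓❓❓
⬜🟩🟫🟩⬜🟩🟫❓❓❓
⬛⬛⬛⬜🟦🟫⬜⬜❓❓
🟩🟫🟩🟩🟩⬜🟩🟩❓❓
❓🟩🟩🟦🟩🔴🟩⬛❓❓
❓🟩⬜🟫🟩⬛🟫🟩❓❓
❓❓⬜⬛🟫⬛⬜🟩❓❓
❓❓❓❓❓❓❓❓❓❓
❓❓❓❓❓❓❓❓❓❓

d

⬛⬜🟩🟩⬜❓❓❓❓❓
⬜⬛🟩🟩🟫❓❓❓❓❓
🟩🟫🟩⬜🟩🟫❓❓❓❓
⬛⬛⬜🟦🟫⬜⬜⬜❓❓
🟫🟩🟩🟩⬜🟩🟩🟩❓❓
🟩🟩🟦🟩⬜🔴⬛🟩❓❓
🟩⬜🟫🟩⬛🟫🟩🟩❓❓
❓⬜⬛🟫⬛⬜🟩⬜❓❓
❓❓❓❓❓❓❓❓❓❓
❓❓❓❓❓❓❓❓❓❓

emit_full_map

⬜🟩🟩🟦🟫⬛❓❓❓❓❓❓❓❓❓
⬜🟩🟫🟩⬜⬜❓❓❓❓❓❓❓❓❓
🟩🟫🟩🟫🟩🟩❓❓❓❓❓❓❓❓❓
🟩🟩🟦🟩🟫⬜🟩❓❓❓❓❓❓❓❓
🟩🟩⬛🟩🟫🟩🟩🟩❓❓❓❓❓❓❓
❓🟩🟩🟩🟩🟩🟩🟩⬜❓❓❓❓❓❓
❓⬛⬜⬛🟩🟫⬜🟫🟦❓❓❓❓❓❓
❓🟫🟩🟫⬛⬜⬜🟦🟩❓❓❓❓❓❓
❓❓⬜⬛🟫🟦⬜🟩🟫❓❓❓❓❓❓
❓❓❓🟩🟩🟦🟩🟫🟫❓❓❓❓❓❓
❓❓❓❓🟩🟫🟩⬜🟫❓❓❓❓❓❓
❓❓❓❓🟫🟫⬜🟫🟩❓❓❓❓❓❓
❓❓❓❓🟦🟦⬜🟩🟩❓❓❓❓❓❓
❓❓❓❓⬜⬜⬜⬛⬜🟩🟩⬜❓❓❓
❓❓❓❓🟫🟩⬜⬜⬛🟩🟩🟫❓❓❓
❓❓❓❓🟫🟩⬜🟩🟫🟩⬜🟩🟫❓❓
❓❓❓❓🟩🟦⬛⬛⬛⬜🟦🟫⬜⬜⬜
❓❓❓❓🟦⬜🟩🟫🟩🟩🟩⬜🟩🟩🟩
❓❓❓❓❓❓❓🟩🟩🟦🟩⬜🔴⬛🟩
❓❓❓❓❓❓❓🟩⬜🟫🟩⬛🟫🟩🟩
❓❓❓❓❓❓❓❓⬜⬛🟫⬛⬜🟩⬜


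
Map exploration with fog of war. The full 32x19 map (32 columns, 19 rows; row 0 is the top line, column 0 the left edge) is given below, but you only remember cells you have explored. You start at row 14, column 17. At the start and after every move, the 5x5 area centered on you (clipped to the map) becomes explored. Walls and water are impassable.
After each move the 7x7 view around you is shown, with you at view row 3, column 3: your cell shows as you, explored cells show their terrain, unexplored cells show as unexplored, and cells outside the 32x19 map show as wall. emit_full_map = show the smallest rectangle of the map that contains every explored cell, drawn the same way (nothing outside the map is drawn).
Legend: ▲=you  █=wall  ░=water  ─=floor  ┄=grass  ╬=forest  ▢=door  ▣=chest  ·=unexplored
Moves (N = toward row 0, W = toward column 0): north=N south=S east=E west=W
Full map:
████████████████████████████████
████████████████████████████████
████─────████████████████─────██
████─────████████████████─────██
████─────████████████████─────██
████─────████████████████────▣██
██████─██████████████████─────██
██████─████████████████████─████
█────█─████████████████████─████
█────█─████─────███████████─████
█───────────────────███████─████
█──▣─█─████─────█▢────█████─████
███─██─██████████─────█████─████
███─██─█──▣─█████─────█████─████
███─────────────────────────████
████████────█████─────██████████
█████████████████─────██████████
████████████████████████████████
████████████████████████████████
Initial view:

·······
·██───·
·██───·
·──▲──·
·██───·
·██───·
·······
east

·······
██────·
██────·
───▲──·
██────·
██────·
·······

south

██────·
██────·
──────·
██─▲──·
██────·
·█████·
·······

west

·██────
·██────
·──────
·██▲───
·██────
·██████
·······

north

·······
·██────
·██────
·──▲───
·██────
·██────
·██████

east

·······
██────·
██────·
───▲──·
██────·
██────·
██████·

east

·······
█─────·
█─────·
───▲──·
█─────·
█─────·
█████··

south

█─────·
█─────·
──────·
█──▲──·
█─────·
██████·
·······

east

─────··
─────█·
──────·
───▲─█·
─────█·
██████·
·······

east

────···
────██·
──────·
───▲██·
────██·
██████·
·······

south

────██·
──────·
────██·
───▲██·
██████·
·█████·
███████

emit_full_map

██─────··
██─────██
─────────
██─────██
██────▲██
█████████
····█████

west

─────██
───────
─────██
───▲─██
███████
·██████
███████

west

█─────█
───────
█─────█
█──▲──█
███████
·██████
███████

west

██─────
───────
██─────
██─▲───
███████
·██████
███████

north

██─────
██─────
───────
██─▲───
██─────
███████
·██████

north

·······
██─────
██─────
───▲───
██─────
██─────
███████

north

·······
·█▢───·
██─────
██─▲───
───────
██─────
██─────

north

·······
·────█·
·█▢───·
██─▲───
██─────
───────
██─────

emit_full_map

·────█···
·█▢───···
██─▲───··
██─────██
─────────
██─────██
██─────██
█████████
·████████

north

·······
·█████·
·────█·
·█▢▲──·
██─────
██─────
───────

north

·······
·█████·
·█████·
·──▲─█·
·█▢───·
██─────
██─────

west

·······
·██████
·─█████
·──▲──█
·─█▢───
·██────
·██────

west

·······
·██████
·──████
·──▲───
·──█▢──
·███───
··██───

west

·······
·██████
·───███
·──▲───
·───█▢─
·████──
···██──

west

·······
·██████
·────██
·──▲───
·────█▢
·█████─
····██─

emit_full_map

█████████···
────█████···
──▲─────█···
────█▢───···
█████─────··
···██─────██
···─────────
···██─────██
···██─────██
···█████████
····████████

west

·······
·██████
·─────█
·──▲───
·─────█
·██████
·····██

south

·██████
·─────█
·──────
·──▲──█
·██████
·─█████
·····──

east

███████
─────██
───────
───▲─█▢
██████─
─█████─
····───

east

███████
────███
───────
───▲█▢─
█████──
█████──
···────

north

·······
███████
────███
───▲───
────█▢─
█████──
█████──

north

·······
·█████·
███████
───▲███
───────
────█▢─
█████──

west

·······
·██████
███████
───▲─██
───────
─────█▢
██████─

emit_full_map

·██████······
██████████···
───▲─█████···
─────────█···
─────█▢───···
██████─────··
─█████─────██
····─────────
····██─────██
····██─────██
····█████████
·····████████

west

·······
·██████
·██████
·──▲──█
·──────
·─────█
·██████

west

·······
·██████
·██████
·█─▲───
·──────
·█─────
··█████

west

·······
·██████
·██████
·██▲───
·──────
·██────
···████

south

·██████
·██████
·██────
·──▲───
·██────
·██████
···─███

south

·██████
·██────
·──────
·██▲───
·██████
·─▣─███
·······

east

███████
██─────
───────
██─▲───
███████
─▣─████
······─

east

███████
█─────█
───────
█──▲──█
███████
▣─█████
·····──

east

███████
─────██
───────
───▲─█▢
██████─
─█████─
····───

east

███████
────███
───────
───▲█▢─
█████──
█████──
···────

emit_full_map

█████████······
████████████···
██─────█████···
───────────█···
██────▲█▢───···
████████─────··
─▣─█████─────██
······─────────
······██─────██
······██─────██
······█████████
·······████████


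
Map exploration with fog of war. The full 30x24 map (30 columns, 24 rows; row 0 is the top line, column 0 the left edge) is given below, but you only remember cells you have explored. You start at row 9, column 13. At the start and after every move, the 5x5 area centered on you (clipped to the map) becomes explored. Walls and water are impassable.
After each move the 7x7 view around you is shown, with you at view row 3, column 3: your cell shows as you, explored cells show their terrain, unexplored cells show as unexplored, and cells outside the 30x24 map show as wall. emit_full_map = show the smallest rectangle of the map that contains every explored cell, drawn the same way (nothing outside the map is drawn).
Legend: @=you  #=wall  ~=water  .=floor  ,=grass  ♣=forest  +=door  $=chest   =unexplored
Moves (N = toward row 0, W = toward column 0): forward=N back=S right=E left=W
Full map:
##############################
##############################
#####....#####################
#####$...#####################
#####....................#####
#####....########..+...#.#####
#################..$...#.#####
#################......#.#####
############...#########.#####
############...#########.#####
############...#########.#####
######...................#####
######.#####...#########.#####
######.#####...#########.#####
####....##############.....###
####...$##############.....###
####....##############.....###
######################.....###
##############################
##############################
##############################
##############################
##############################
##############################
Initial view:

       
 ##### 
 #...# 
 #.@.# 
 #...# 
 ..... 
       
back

 ##### 
 #...# 
 #...# 
 #.@.# 
 ..... 
 #...# 
       

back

 #...# 
 #...# 
 #...# 
 ..@.. 
 #...# 
 #...# 
       

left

  #...#
 ##...#
 ##...#
 ..@...
 ##...#
 ##...#
       

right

 #...# 
##...# 
##...# 
...@.. 
##...# 
##...# 
       

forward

 ##### 
 #...# 
##...# 
##.@.# 
...... 
##...# 
##...# 

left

  #####
 ##...#
 ##...#
 ##@..#
 ......
 ##...#
 ##...#

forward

       
 ######
 ##...#
 ##@..#
 ##...#
 ......
 ##...#

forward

       
 ##### 
 ######
 ##@..#
 ##...#
 ##...#
 ......

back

 ##### 
 ######
 ##...#
 ##@..#
 ##...#
 ......
 ##...#

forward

       
 ##### 
 ######
 ##@..#
 ##...#
 ##...#
 ......

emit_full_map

##### 
######
##@..#
##...#
##...#
......
##...#
##...#

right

       
###### 
###### 
##.@.# 
##...# 
##...# 
...... 

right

       
###### 
###### 
#..@## 
#...## 
#...## 
.....  

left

       
#######
#######
##.@.##
##...##
##...##
...... 

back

#######
#######
##...##
##.@.##
##...##
...... 
##...# 

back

#######
##...##
##...##
##.@.##
...... 
##...# 
##...# 

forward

#######
#######
##...##
##.@.##
##...##
...... 
##...# 

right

###### 
###### 
#...## 
#..@## 
#...## 
...... 
#...#  

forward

       
###### 
###### 
#..@## 
#...## 
#...## 
...... 

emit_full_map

#######
#######
##..@##
##...##
##...##
.......
##...# 
##...# 

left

       
#######
#######
##.@.##
##...##
##...##
.......

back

#######
#######
##...##
##.@.##
##...##
.......
##...# 

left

 ######
 ######
 ##...#
 ##@..#
 ##...#
 ......
 ##...#

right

#######
#######
##...##
##.@.##
##...##
.......
##...# 

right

###### 
###### 
#...## 
#..@## 
#...## 
...... 
#...#  

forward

       
###### 
###### 
#..@## 
#...## 
#...## 
...... 


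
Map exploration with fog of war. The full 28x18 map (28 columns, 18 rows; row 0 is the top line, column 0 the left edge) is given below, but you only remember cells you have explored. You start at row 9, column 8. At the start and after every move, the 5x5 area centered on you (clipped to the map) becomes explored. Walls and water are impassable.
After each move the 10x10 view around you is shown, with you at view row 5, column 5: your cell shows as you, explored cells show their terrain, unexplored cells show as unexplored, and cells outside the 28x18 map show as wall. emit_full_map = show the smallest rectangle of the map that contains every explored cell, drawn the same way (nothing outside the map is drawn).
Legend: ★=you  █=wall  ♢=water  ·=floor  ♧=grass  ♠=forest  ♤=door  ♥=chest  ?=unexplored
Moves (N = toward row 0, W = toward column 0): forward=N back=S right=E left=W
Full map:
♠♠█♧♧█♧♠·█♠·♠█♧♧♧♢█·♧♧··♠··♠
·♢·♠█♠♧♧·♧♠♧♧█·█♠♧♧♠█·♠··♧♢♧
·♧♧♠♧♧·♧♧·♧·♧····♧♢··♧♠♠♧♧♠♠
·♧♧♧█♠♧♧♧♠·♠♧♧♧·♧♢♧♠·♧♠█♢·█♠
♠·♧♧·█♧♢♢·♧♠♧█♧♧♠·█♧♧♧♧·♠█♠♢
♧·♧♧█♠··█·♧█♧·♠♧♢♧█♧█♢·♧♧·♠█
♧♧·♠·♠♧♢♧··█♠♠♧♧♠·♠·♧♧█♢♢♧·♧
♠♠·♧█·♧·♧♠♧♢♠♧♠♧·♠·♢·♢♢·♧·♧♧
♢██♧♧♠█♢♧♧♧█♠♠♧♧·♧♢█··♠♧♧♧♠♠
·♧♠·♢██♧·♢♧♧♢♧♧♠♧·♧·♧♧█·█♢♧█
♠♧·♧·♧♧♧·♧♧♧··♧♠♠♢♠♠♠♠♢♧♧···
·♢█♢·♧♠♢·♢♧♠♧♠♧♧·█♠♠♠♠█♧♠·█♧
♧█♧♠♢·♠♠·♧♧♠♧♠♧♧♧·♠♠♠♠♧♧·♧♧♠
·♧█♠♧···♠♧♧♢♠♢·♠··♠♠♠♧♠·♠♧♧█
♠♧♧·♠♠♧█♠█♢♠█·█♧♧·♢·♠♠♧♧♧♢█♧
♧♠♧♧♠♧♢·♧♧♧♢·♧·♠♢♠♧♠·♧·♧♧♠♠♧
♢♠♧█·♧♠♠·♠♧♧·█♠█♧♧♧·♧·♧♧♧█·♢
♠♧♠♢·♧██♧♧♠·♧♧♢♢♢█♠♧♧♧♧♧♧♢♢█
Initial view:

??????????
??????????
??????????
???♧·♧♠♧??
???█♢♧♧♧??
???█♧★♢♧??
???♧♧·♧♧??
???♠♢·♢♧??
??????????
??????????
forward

??????????
??????????
??????????
???♧♢♧··??
???♧·♧♠♧??
???█♢★♧♧??
???█♧·♢♧??
???♧♧·♧♧??
???♠♢·♢♧??
??????????

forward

??????????
??????????
??????????
???··█·♧??
???♧♢♧··??
???♧·★♠♧??
???█♢♧♧♧??
???█♧·♢♧??
???♧♧·♧♧??
???♠♢·♢♧??

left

??????????
??????????
??????????
???♠··█·♧?
???♠♧♢♧··?
???·♧★♧♠♧?
???♠█♢♧♧♧?
???██♧·♢♧?
????♧♧·♧♧?
????♠♢·♢♧?

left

??????????
??????????
??????????
???█♠··█·♧
???·♠♧♢♧··
???█·★·♧♠♧
???♧♠█♢♧♧♧
???♢██♧·♢♧
?????♧♧·♧♧
?????♠♢·♢♧

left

??????????
??????????
??????????
???♧█♠··█·
???♠·♠♧♢♧·
???♧█★♧·♧♠
???♧♧♠█♢♧♧
???·♢██♧·♢
??????♧♧·♧
??????♠♢·♢

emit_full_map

♧█♠··█·♧
♠·♠♧♢♧··
♧█★♧·♧♠♧
♧♧♠█♢♧♧♧
·♢██♧·♢♧
???♧♧·♧♧
???♠♢·♢♧

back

??????????
??????????
???♧█♠··█·
???♠·♠♧♢♧·
???♧█·♧·♧♠
???♧♧★█♢♧♧
???·♢██♧·♢
???♧·♧♧♧·♧
??????♠♢·♢
??????????

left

█?????????
█?????????
█???♧█♠··█
█??·♠·♠♧♢♧
█??·♧█·♧·♧
█??█♧★♠█♢♧
█??♠·♢██♧·
█??·♧·♧♧♧·
█??????♠♢·
█?????????

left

██????????
██????????
██???♧█♠··
██?♧·♠·♠♧♢
██?♠·♧█·♧·
██?██★♧♠█♢
██?♧♠·♢██♧
██?♧·♧·♧♧♧
██??????♠♢
██????????

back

██????????
██???♧█♠··
██?♧·♠·♠♧♢
██?♠·♧█·♧·
██?██♧♧♠█♢
██?♧♠★♢██♧
██?♧·♧·♧♧♧
██?♢█♢·♧♠♢
██????????
██????????

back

██???♧█♠··
██?♧·♠·♠♧♢
██?♠·♧█·♧·
██?██♧♧♠█♢
██?♧♠·♢██♧
██?♧·★·♧♧♧
██?♢█♢·♧♠♢
██?█♧♠♢·??
██????????
██????????

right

█???♧█♠··█
█?♧·♠·♠♧♢♧
█?♠·♧█·♧·♧
█?██♧♧♠█♢♧
█?♧♠·♢██♧·
█?♧·♧★♧♧♧·
█?♢█♢·♧♠♢·
█?█♧♠♢·♠??
█?????????
█?????????

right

???♧█♠··█·
?♧·♠·♠♧♢♧·
?♠·♧█·♧·♧♠
?██♧♧♠█♢♧♧
?♧♠·♢██♧·♢
?♧·♧·★♧♧·♧
?♢█♢·♧♠♢·♢
?█♧♠♢·♠♠??
??????????
??????????

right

??♧█♠··█·♧
♧·♠·♠♧♢♧··
♠·♧█·♧·♧♠♧
██♧♧♠█♢♧♧♧
♧♠·♢██♧·♢♧
♧·♧·♧★♧·♧♧
♢█♢·♧♠♢·♢♧
█♧♠♢·♠♠·??
??????????
??????????

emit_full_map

??♧█♠··█·♧
♧·♠·♠♧♢♧··
♠·♧█·♧·♧♠♧
██♧♧♠█♢♧♧♧
♧♠·♢██♧·♢♧
♧·♧·♧★♧·♧♧
♢█♢·♧♠♢·♢♧
█♧♠♢·♠♠·??

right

?♧█♠··█·♧?
·♠·♠♧♢♧··?
·♧█·♧·♧♠♧?
█♧♧♠█♢♧♧♧?
♠·♢██♧·♢♧?
·♧·♧♧★·♧♧?
█♢·♧♠♢·♢♧?
♧♠♢·♠♠·♧??
??????????
??????????

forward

??????????
?♧█♠··█·♧?
·♠·♠♧♢♧··?
·♧█·♧·♧♠♧?
█♧♧♠█♢♧♧♧?
♠·♢██★·♢♧?
·♧·♧♧♧·♧♧?
█♢·♧♠♢·♢♧?
♧♠♢·♠♠·♧??
??????????

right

??????????
♧█♠··█·♧??
♠·♠♧♢♧··??
♧█·♧·♧♠♧??
♧♧♠█♢♧♧♧??
·♢██♧★♢♧??
♧·♧♧♧·♧♧??
♢·♧♠♢·♢♧??
♠♢·♠♠·♧???
??????????

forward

??????????
??????????
♧█♠··█·♧??
♠·♠♧♢♧··??
♧█·♧·♧♠♧??
♧♧♠█♢★♧♧??
·♢██♧·♢♧??
♧·♧♧♧·♧♧??
♢·♧♠♢·♢♧??
♠♢·♠♠·♧???

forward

??????????
??????????
??????????
♧█♠··█·♧??
♠·♠♧♢♧··??
♧█·♧·★♠♧??
♧♧♠█♢♧♧♧??
·♢██♧·♢♧??
♧·♧♧♧·♧♧??
♢·♧♠♢·♢♧??

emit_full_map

??♧█♠··█·♧
♧·♠·♠♧♢♧··
♠·♧█·♧·★♠♧
██♧♧♠█♢♧♧♧
♧♠·♢██♧·♢♧
♧·♧·♧♧♧·♧♧
♢█♢·♧♠♢·♢♧
█♧♠♢·♠♠·♧?

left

??????????
??????????
??????????
?♧█♠··█·♧?
·♠·♠♧♢♧··?
·♧█·♧★♧♠♧?
█♧♧♠█♢♧♧♧?
♠·♢██♧·♢♧?
·♧·♧♧♧·♧♧?
█♢·♧♠♢·♢♧?

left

??????????
??????????
??????????
??♧█♠··█·♧
♧·♠·♠♧♢♧··
♠·♧█·★·♧♠♧
██♧♧♠█♢♧♧♧
♧♠·♢██♧·♢♧
♧·♧·♧♧♧·♧♧
♢█♢·♧♠♢·♢♧

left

??????????
??????????
??????????
???♧█♠··█·
?♧·♠·♠♧♢♧·
?♠·♧█★♧·♧♠
?██♧♧♠█♢♧♧
?♧♠·♢██♧·♢
?♧·♧·♧♧♧·♧
?♢█♢·♧♠♢·♢

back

??????????
??????????
???♧█♠··█·
?♧·♠·♠♧♢♧·
?♠·♧█·♧·♧♠
?██♧♧★█♢♧♧
?♧♠·♢██♧·♢
?♧·♧·♧♧♧·♧
?♢█♢·♧♠♢·♢
?█♧♠♢·♠♠·♧

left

█?????????
█?????????
█???♧█♠··█
█?♧·♠·♠♧♢♧
█?♠·♧█·♧·♧
█?██♧★♠█♢♧
█?♧♠·♢██♧·
█?♧·♧·♧♧♧·
█?♢█♢·♧♠♢·
█?█♧♠♢·♠♠·

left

██????????
██????????
██???♧█♠··
██?♧·♠·♠♧♢
██?♠·♧█·♧·
██?██★♧♠█♢
██?♧♠·♢██♧
██?♧·♧·♧♧♧
██?♢█♢·♧♠♢
██?█♧♠♢·♠♠

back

██????????
██???♧█♠··
██?♧·♠·♠♧♢
██?♠·♧█·♧·
██?██♧♧♠█♢
██?♧♠★♢██♧
██?♧·♧·♧♧♧
██?♢█♢·♧♠♢
██?█♧♠♢·♠♠
██????????

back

██???♧█♠··
██?♧·♠·♠♧♢
██?♠·♧█·♧·
██?██♧♧♠█♢
██?♧♠·♢██♧
██?♧·★·♧♧♧
██?♢█♢·♧♠♢
██?█♧♠♢·♠♠
██????????
██????????

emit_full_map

??♧█♠··█·♧
♧·♠·♠♧♢♧··
♠·♧█·♧·♧♠♧
██♧♧♠█♢♧♧♧
♧♠·♢██♧·♢♧
♧·★·♧♧♧·♧♧
♢█♢·♧♠♢·♢♧
█♧♠♢·♠♠·♧?

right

█???♧█♠··█
█?♧·♠·♠♧♢♧
█?♠·♧█·♧·♧
█?██♧♧♠█♢♧
█?♧♠·♢██♧·
█?♧·♧★♧♧♧·
█?♢█♢·♧♠♢·
█?█♧♠♢·♠♠·
█?????????
█?????????

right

???♧█♠··█·
?♧·♠·♠♧♢♧·
?♠·♧█·♧·♧♠
?██♧♧♠█♢♧♧
?♧♠·♢██♧·♢
?♧·♧·★♧♧·♧
?♢█♢·♧♠♢·♢
?█♧♠♢·♠♠·♧
??????????
??????????

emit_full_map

??♧█♠··█·♧
♧·♠·♠♧♢♧··
♠·♧█·♧·♧♠♧
██♧♧♠█♢♧♧♧
♧♠·♢██♧·♢♧
♧·♧·★♧♧·♧♧
♢█♢·♧♠♢·♢♧
█♧♠♢·♠♠·♧?
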